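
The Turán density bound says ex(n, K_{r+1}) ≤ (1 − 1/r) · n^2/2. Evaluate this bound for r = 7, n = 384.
Turán density bound = (6/7) · 384^2/2 = 442368/7 ≈ 63195.4286

Turán's theorem: ex(n, K_{r+1}) is achieved by the complete r-partite Turán graph T(n, r) with parts as balanced as possible, and is at most (1 − 1/r) · n^2/2. For r = 7, n = 384: the density bound is (6/7) · 147456/2 = 442368/7 ≈ 63195.4286. The integer-valued extremum is e(T(384, 7)) = 63195, which is strictly less than the density bound 442368/7 since 7 ∤ 384 (the parts of T(384, 7) cannot all be equal).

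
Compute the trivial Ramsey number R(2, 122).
R(2, 122) = 122

R(2, k) = k for all k ≥ 2: in a 2-colouring of K_k, either some edge is red (a red K_2) or all edges are blue (a blue K_k). And K_{121} coloured all-blue has no blue K_122, so R(2, 122) > 121. Hence R(2, 122) = 122.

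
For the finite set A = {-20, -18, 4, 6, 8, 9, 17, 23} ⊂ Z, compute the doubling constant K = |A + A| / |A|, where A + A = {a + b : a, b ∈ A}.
K = |A + A| / |A| = 33/8

Enumerate A + A = {a + b : a, b ∈ A}. With |A| = 8, there are |A|^2 = 64 ordered sum pairs; collecting distinct values, A + A = {-40, -38, -36, -16, -14, -12, -11, -10, -9, -3, -1, 3, 5, 8, 10, 12, 13, 14, 15, 16, 17, 18, 21, 23, 25, 26, 27, 29, 31, 32, 34, 40, 46}, so |A + A| = 33. Thus K = 33/8. For comparison, the minimum possible |A + A| over all 8-element sets is 2·8 − 1 = 15 (so min K = 15/8), attained only by arithmetic progressions.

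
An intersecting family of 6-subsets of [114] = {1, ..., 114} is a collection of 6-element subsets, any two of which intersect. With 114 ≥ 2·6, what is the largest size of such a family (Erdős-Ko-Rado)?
max |F| = C(113, 5) = 140364532

The Erdős-Ko-Rado theorem states: for n ≥ 2k, an intersecting family of k-subsets of an n-element set has size at most C(n − 1, k − 1), with equality for 'star' families {A ⊆ [n] : |A| = k, i ∈ A} (fix an element i). For n = 114, k = 6: C(113, 5) = 140364532.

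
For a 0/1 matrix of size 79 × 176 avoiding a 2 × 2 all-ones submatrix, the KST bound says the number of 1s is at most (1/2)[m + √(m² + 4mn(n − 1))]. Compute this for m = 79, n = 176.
z(79, 176; 2, 2) ≤ (1/2)[79 + √(79² + 4·79·176·175)] = (1/2)[79 + √9739041] = 1599.8718

Kővári–Sós–Turán: let r_1, ..., r_79 be the row sums and z = Σ r_i the total number of 1s. Each pair of columns can share at most one row with both entries 1 (else a 2×2 all-ones block appears), so Σ_i C(r_i, 2) ≤ C(176, 2) = 15400. By convexity Σ_i C(r_i, 2) ≥ 79·C(z/79, 2) = z(z − 79)/(2·79), giving z² − 79z − 79·176·175 ≤ 0 and hence z ≤ (1/2)[79 + √(6241 + 4·2433200)] = (1/2)[79 + √9739041] ≈ (1/2)(79 + 3120.7437) = 1599.8718.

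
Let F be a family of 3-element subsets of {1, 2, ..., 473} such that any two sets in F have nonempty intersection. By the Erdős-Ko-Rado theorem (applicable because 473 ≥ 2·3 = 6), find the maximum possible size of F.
max |F| = C(472, 2) = 111156

The Erdős-Ko-Rado theorem states: for n ≥ 2k, an intersecting family of k-subsets of an n-element set has size at most C(n − 1, k − 1), with equality for 'star' families {A ⊆ [n] : |A| = k, i ∈ A} (fix an element i). For n = 473, k = 3: C(472, 2) = 111156.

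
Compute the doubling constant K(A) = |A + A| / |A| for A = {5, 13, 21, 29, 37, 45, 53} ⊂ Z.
K = |A + A| / |A| = 13/7

Enumerate A + A = {a + b : a, b ∈ A}. With |A| = 7, there are |A|^2 = 49 ordered sum pairs; collecting distinct values, A + A = {10, 18, 26, 34, 42, 50, 58, 66, 74, 82, 90, 98, 106}, so |A + A| = 13. Thus K = 13/7. Here |A + A| = 2|A| − 1 = 13, the minimum possible — so K = 13/7 is minimal, which holds iff A is an arithmetic progression.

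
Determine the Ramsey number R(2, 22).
R(2, 22) = 22

R(2, k) = k for all k ≥ 2: in a 2-colouring of K_k, either some edge is red (a red K_2) or all edges are blue (a blue K_k). And K_{21} coloured all-blue has no blue K_22, so R(2, 22) > 21. Hence R(2, 22) = 22.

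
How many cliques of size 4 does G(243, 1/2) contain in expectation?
E[# K_4] = C(243, 4) · (1/2)^C(4, 2) = 141722460 / 2^6 = 35430615/16 = 2214413.4375

For each 4-subset S of vertices (there are C(243, 4) = 141722460 such S), let X_S = 1 if S induces a K_4 (all C(4, 2) = 6 edges present). Then P(X_S = 1) = (1/2)^6 = 1/64. By linearity of expectation, E[# K_4] = C(243, 4) · (1/2)^6 = 141722460 / 64 = 35430615/16 = 2214413.4375.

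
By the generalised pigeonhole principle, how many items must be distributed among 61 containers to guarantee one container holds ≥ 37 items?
n = (37 − 1)·61 + 1 = 2197

By the generalised pigeonhole principle, to guarantee some box contains ≥ r objects we need more than (r − 1) · k objects total. Threshold: n = (r − 1) · k + 1. With r = 37 and k = 61: n = 36 · 61 + 1 = 2196 + 1 = 2197. For n = 2196 = 36 · 61, we can put exactly 36 objects in every box, avoiding 37 in any single one — so 2197 is tight.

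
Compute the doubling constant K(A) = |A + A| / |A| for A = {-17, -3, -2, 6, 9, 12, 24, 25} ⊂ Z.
K = |A + A| / |A| = 31/8

Enumerate A + A = {a + b : a, b ∈ A}. With |A| = 8, there are |A|^2 = 64 ordered sum pairs; collecting distinct values, A + A = {-34, -20, -19, -11, -8, -6, -5, -4, 3, 4, 6, 7, 8, 9, 10, 12, 15, 18, 21, 22, 23, 24, 30, 31, 33, 34, 36, 37, 48, 49, 50}, so |A + A| = 31. Thus K = 31/8. For comparison, the minimum possible |A + A| over all 8-element sets is 2·8 − 1 = 15 (so min K = 15/8), attained only by arithmetic progressions.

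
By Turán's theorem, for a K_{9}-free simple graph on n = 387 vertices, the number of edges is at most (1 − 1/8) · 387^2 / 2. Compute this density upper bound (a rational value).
Turán density bound = (7/8) · 387^2/2 = 1048383/16 ≈ 65523.9375

Turán's theorem: ex(n, K_{r+1}) is achieved by the complete r-partite Turán graph T(n, r) with parts as balanced as possible, and is at most (1 − 1/r) · n^2/2. For r = 8, n = 387: the density bound is (7/8) · 149769/2 = 1048383/16 ≈ 65523.9375. The integer-valued extremum is e(T(387, 8)) = 65523, which is strictly less than the density bound 1048383/16 since 8 ∤ 387 (the parts of T(387, 8) cannot all be equal).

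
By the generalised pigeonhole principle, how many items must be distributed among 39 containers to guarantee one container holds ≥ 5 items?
n = (5 − 1)·39 + 1 = 157

By the generalised pigeonhole principle, to guarantee some box contains ≥ r objects we need more than (r − 1) · k objects total. Threshold: n = (r − 1) · k + 1. With r = 5 and k = 39: n = 4 · 39 + 1 = 156 + 1 = 157. For n = 156 = 4 · 39, we can put exactly 4 objects in every box, avoiding 5 in any single one — so 157 is tight.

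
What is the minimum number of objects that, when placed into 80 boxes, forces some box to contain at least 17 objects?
n = (17 − 1)·80 + 1 = 1281

By the generalised pigeonhole principle, to guarantee some box contains ≥ r objects we need more than (r − 1) · k objects total. Threshold: n = (r − 1) · k + 1. With r = 17 and k = 80: n = 16 · 80 + 1 = 1280 + 1 = 1281. For n = 1280 = 16 · 80, we can put exactly 16 objects in every box, avoiding 17 in any single one — so 1281 is tight.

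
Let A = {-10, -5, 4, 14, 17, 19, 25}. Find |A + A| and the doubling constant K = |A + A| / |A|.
K = |A + A| / |A| = 27/7

Enumerate A + A = {a + b : a, b ∈ A}. With |A| = 7, there are |A|^2 = 49 ordered sum pairs; collecting distinct values, A + A = {-20, -15, -10, -6, -1, 4, 7, 8, 9, 12, 14, 15, 18, 20, 21, 23, 28, 29, 31, 33, 34, 36, 38, 39, 42, 44, 50}, so |A + A| = 27. Thus K = 27/7. For comparison, the minimum possible |A + A| over all 7-element sets is 2·7 − 1 = 13 (so min K = 13/7), attained only by arithmetic progressions.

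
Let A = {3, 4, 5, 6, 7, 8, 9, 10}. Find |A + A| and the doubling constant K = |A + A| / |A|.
K = |A + A| / |A| = 15/8

Enumerate A + A = {a + b : a, b ∈ A}. With |A| = 8, there are |A|^2 = 64 ordered sum pairs; collecting distinct values, A + A = {6, 7, 8, 9, 10, 11, 12, 13, 14, 15, 16, 17, 18, 19, 20}, so |A + A| = 15. Thus K = 15/8. Here |A + A| = 2|A| − 1 = 15, the minimum possible — so K = 15/8 is minimal, which holds iff A is an arithmetic progression.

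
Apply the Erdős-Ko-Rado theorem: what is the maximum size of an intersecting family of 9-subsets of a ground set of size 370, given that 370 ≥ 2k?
max |F| = C(369, 8) = 7897874979241962

Erdős-Ko-Rado (1961): when n ≥ 2k, max |F| = C(n−1, k−1). The bound is attained by the star {A : i ∈ A} for any fixed i ∈ [n]. Here C(370−1, 9−1) = C(369, 8) = 7897874979241962.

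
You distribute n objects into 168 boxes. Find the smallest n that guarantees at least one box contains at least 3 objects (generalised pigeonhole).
n = (3 − 1)·168 + 1 = 337

By the generalised pigeonhole principle, to guarantee some box contains ≥ r objects we need more than (r − 1) · k objects total. Threshold: n = (r − 1) · k + 1. With r = 3 and k = 168: n = 2 · 168 + 1 = 336 + 1 = 337. For n = 336 = 2 · 168, we can put exactly 2 objects in every box, avoiding 3 in any single one — so 337 is tight.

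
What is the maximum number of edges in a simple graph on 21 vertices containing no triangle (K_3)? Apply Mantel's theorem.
ex(21, K_3) = ⌊21^2/4⌋ = 110

Mantel (1907): a triangle-free graph on n vertices has at most ⌊n^2/4⌋ edges, with equality for the complete bipartite graph K_{⌊n/2⌋, ⌈n/2⌉}. For n = 21: ⌊21^2/4⌋ = ⌊441/4⌋ = 110. The extremal graph is K_{10, 11}, which has 10·11 = 110 edges.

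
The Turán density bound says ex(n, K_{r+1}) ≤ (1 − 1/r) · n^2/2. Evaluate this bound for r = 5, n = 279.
Turán density bound = (4/5) · 279^2/2 = 155682/5 ≈ 31136.4

Turán's theorem: ex(n, K_{r+1}) is achieved by the complete r-partite Turán graph T(n, r) with parts as balanced as possible, and is at most (1 − 1/r) · n^2/2. For r = 5, n = 279: the density bound is (4/5) · 77841/2 = 155682/5 ≈ 31136.4. The integer-valued extremum is e(T(279, 5)) = 31136, which is strictly less than the density bound 155682/5 since 5 ∤ 279 (the parts of T(279, 5) cannot all be equal).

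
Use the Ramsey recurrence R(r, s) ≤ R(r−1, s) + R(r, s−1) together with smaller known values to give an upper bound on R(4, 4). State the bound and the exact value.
R(4, 4) ≤ R(3, 4) + R(4, 3) = 9 + 9 = 18; exact value R(4, 4) = 18.

The Erdős–Szekeres recurrence R(r, s) ≤ R(r−1, s) + R(r, s−1) applied to (r, s) = (4, 4) gives
  R(4, 4) ≤ R(3, 4) + R(4, 3) = 9 + 9 = 18.
(Recall R(2, k) = k and R is symmetric.) Here the recurrence bound is tight: a matching lower-bound construction on K_{17} shows R(4, 4) > 17, so R(4, 4) = 18 exactly.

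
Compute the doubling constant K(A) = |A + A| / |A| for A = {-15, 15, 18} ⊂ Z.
K = |A + A| / |A| = 6/3 = 2

Enumerate A + A = {a + b : a, b ∈ A}. With |A| = 3, there are |A|^2 = 9 ordered sum pairs; collecting distinct values, A + A = {-30, 0, 3, 30, 33, 36}, so |A + A| = 6. Thus K = 6/3 = 2. For comparison, the minimum possible |A + A| over all 3-element sets is 2·3 − 1 = 5 (so min K = 5/3), attained only by arithmetic progressions.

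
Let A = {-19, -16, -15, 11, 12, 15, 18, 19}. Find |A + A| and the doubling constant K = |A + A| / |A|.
K = |A + A| / |A| = 29/8

Enumerate A + A = {a + b : a, b ∈ A}. With |A| = 8, there are |A|^2 = 64 ordered sum pairs; collecting distinct values, A + A = {-38, -35, -34, -32, -31, -30, -8, -7, -5, -4, -3, -1, 0, 2, 3, 4, 22, 23, 24, 26, 27, 29, 30, 31, 33, 34, 36, 37, 38}, so |A + A| = 29. Thus K = 29/8. For comparison, the minimum possible |A + A| over all 8-element sets is 2·8 − 1 = 15 (so min K = 15/8), attained only by arithmetic progressions.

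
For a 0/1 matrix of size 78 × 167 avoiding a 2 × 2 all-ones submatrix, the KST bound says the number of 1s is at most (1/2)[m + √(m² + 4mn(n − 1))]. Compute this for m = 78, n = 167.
z(78, 167; 2, 2) ≤ (1/2)[78 + √(78² + 4·78·167·166)] = (1/2)[78 + √8655348] = 1509.9986

Kővári–Sós–Turán: let r_1, ..., r_78 be the row sums and z = Σ r_i the total number of 1s. Each pair of columns can share at most one row with both entries 1 (else a 2×2 all-ones block appears), so Σ_i C(r_i, 2) ≤ C(167, 2) = 13861. By convexity Σ_i C(r_i, 2) ≥ 78·C(z/78, 2) = z(z − 78)/(2·78), giving z² − 78z − 78·167·166 ≤ 0 and hence z ≤ (1/2)[78 + √(6084 + 4·2162316)] = (1/2)[78 + √8655348] ≈ (1/2)(78 + 2941.9973) = 1509.9986.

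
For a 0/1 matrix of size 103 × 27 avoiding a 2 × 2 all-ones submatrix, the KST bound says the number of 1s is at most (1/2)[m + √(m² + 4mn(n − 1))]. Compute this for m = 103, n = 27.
z(103, 27; 2, 2) ≤ (1/2)[103 + √(103² + 4·103·27·26)] = (1/2)[103 + √299833] = 325.285

Kővári–Sós–Turán: let r_1, ..., r_103 be the row sums and z = Σ r_i the total number of 1s. Each pair of columns can share at most one row with both entries 1 (else a 2×2 all-ones block appears), so Σ_i C(r_i, 2) ≤ C(27, 2) = 351. By convexity Σ_i C(r_i, 2) ≥ 103·C(z/103, 2) = z(z − 103)/(2·103), giving z² − 103z − 103·27·26 ≤ 0 and hence z ≤ (1/2)[103 + √(10609 + 4·72306)] = (1/2)[103 + √299833] ≈ (1/2)(103 + 547.5701) = 325.285.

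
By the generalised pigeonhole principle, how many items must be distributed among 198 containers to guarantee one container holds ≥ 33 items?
n = (33 − 1)·198 + 1 = 6337

By the generalised pigeonhole principle, to guarantee some box contains ≥ r objects we need more than (r − 1) · k objects total. Threshold: n = (r − 1) · k + 1. With r = 33 and k = 198: n = 32 · 198 + 1 = 6336 + 1 = 6337. For n = 6336 = 32 · 198, we can put exactly 32 objects in every box, avoiding 33 in any single one — so 6337 is tight.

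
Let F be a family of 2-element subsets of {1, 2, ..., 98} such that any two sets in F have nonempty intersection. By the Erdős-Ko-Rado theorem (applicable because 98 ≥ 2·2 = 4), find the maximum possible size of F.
max |F| = C(97, 1) = 97

The Erdős-Ko-Rado theorem states: for n ≥ 2k, an intersecting family of k-subsets of an n-element set has size at most C(n − 1, k − 1), with equality for 'star' families {A ⊆ [n] : |A| = k, i ∈ A} (fix an element i). For n = 98, k = 2: C(97, 1) = 97.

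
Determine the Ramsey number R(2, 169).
R(2, 169) = 169

R(2, k) = k for all k ≥ 2: in a 2-colouring of K_k, either some edge is red (a red K_2) or all edges are blue (a blue K_k). And K_{168} coloured all-blue has no blue K_169, so R(2, 169) > 168. Hence R(2, 169) = 169.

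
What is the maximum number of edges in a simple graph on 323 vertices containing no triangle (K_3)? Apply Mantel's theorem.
ex(323, K_3) = ⌊323^2/4⌋ = 26082

Mantel (1907): a triangle-free graph on n vertices has at most ⌊n^2/4⌋ edges, with equality for the complete bipartite graph K_{⌊n/2⌋, ⌈n/2⌉}. For n = 323: ⌊323^2/4⌋ = ⌊104329/4⌋ = 26082. The extremal graph is K_{161, 162}, which has 161·162 = 26082 edges.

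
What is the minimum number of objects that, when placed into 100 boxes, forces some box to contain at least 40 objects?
n = (40 − 1)·100 + 1 = 3901

By the generalised pigeonhole principle, to guarantee some box contains ≥ r objects we need more than (r − 1) · k objects total. Threshold: n = (r − 1) · k + 1. With r = 40 and k = 100: n = 39 · 100 + 1 = 3900 + 1 = 3901. For n = 3900 = 39 · 100, we can put exactly 39 objects in every box, avoiding 40 in any single one — so 3901 is tight.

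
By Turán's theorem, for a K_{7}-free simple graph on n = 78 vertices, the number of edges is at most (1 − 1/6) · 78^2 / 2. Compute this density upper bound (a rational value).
Turán density bound = (5/6) · 78^2/2 = 2535

Turán's theorem: ex(n, K_{r+1}) is achieved by the complete r-partite Turán graph T(n, r) with parts as balanced as possible, and is at most (1 − 1/r) · n^2/2. For r = 6, n = 78: the density bound is (5/6) · 6084/2 = 2535. Since 6 ∣ 78, the Turán graph T(78, 6) has parts of equal size 13, and its edge count e(T(78, 6)) = 2535 attains the density bound exactly.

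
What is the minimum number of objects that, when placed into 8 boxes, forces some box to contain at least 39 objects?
n = (39 − 1)·8 + 1 = 305

By the generalised pigeonhole principle, to guarantee some box contains ≥ r objects we need more than (r − 1) · k objects total. Threshold: n = (r − 1) · k + 1. With r = 39 and k = 8: n = 38 · 8 + 1 = 304 + 1 = 305. For n = 304 = 38 · 8, we can put exactly 38 objects in every box, avoiding 39 in any single one — so 305 is tight.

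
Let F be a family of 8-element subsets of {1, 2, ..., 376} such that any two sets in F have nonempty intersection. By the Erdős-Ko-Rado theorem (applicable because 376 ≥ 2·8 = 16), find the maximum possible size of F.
max |F| = C(375, 7) = 195580749016125

The Erdős-Ko-Rado theorem states: for n ≥ 2k, an intersecting family of k-subsets of an n-element set has size at most C(n − 1, k − 1), with equality for 'star' families {A ⊆ [n] : |A| = k, i ∈ A} (fix an element i). For n = 376, k = 8: C(375, 7) = 195580749016125.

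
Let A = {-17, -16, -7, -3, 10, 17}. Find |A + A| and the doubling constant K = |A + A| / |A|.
K = |A + A| / |A| = 20/6 = 10/3

Enumerate A + A = {a + b : a, b ∈ A}. With |A| = 6, there are |A|^2 = 36 ordered sum pairs; collecting distinct values, A + A = {-34, -33, -32, -24, -23, -20, -19, -14, -10, -7, -6, 0, 1, 3, 7, 10, 14, 20, 27, 34}, so |A + A| = 20. Thus K = 20/6 = 10/3. For comparison, the minimum possible |A + A| over all 6-element sets is 2·6 − 1 = 11 (so min K = 11/6), attained only by arithmetic progressions.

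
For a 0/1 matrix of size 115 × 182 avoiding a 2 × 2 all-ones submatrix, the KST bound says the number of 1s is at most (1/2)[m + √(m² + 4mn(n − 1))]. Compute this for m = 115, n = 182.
z(115, 182; 2, 2) ≤ (1/2)[115 + √(115² + 4·115·182·181)] = (1/2)[115 + √15166545] = 2004.7124

Kővári–Sós–Turán: let r_1, ..., r_115 be the row sums and z = Σ r_i the total number of 1s. Each pair of columns can share at most one row with both entries 1 (else a 2×2 all-ones block appears), so Σ_i C(r_i, 2) ≤ C(182, 2) = 16471. By convexity Σ_i C(r_i, 2) ≥ 115·C(z/115, 2) = z(z − 115)/(2·115), giving z² − 115z − 115·182·181 ≤ 0 and hence z ≤ (1/2)[115 + √(13225 + 4·3788330)] = (1/2)[115 + √15166545] ≈ (1/2)(115 + 3894.4249) = 2004.7124.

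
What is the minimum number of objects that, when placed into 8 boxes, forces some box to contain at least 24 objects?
n = (24 − 1)·8 + 1 = 185

By the generalised pigeonhole principle, to guarantee some box contains ≥ r objects we need more than (r − 1) · k objects total. Threshold: n = (r − 1) · k + 1. With r = 24 and k = 8: n = 23 · 8 + 1 = 184 + 1 = 185. For n = 184 = 23 · 8, we can put exactly 23 objects in every box, avoiding 24 in any single one — so 185 is tight.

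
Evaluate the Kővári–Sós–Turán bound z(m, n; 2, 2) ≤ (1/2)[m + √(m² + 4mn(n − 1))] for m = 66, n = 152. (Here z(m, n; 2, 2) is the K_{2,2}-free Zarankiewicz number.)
z(66, 152; 2, 2) ≤ (1/2)[66 + √(66² + 4·66·152·151)] = (1/2)[66 + √6063684] = 1264.2274

Kővári–Sós–Turán: let r_1, ..., r_66 be the row sums and z = Σ r_i the total number of 1s. Each pair of columns can share at most one row with both entries 1 (else a 2×2 all-ones block appears), so Σ_i C(r_i, 2) ≤ C(152, 2) = 11476. By convexity Σ_i C(r_i, 2) ≥ 66·C(z/66, 2) = z(z − 66)/(2·66), giving z² − 66z − 66·152·151 ≤ 0 and hence z ≤ (1/2)[66 + √(4356 + 4·1514832)] = (1/2)[66 + √6063684] ≈ (1/2)(66 + 2462.4549) = 1264.2274.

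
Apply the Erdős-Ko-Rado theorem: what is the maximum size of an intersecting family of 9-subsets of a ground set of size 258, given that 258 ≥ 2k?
max |F| = C(257, 8) = 422825581068000

The Erdős-Ko-Rado theorem states: for n ≥ 2k, an intersecting family of k-subsets of an n-element set has size at most C(n − 1, k − 1), with equality for 'star' families {A ⊆ [n] : |A| = k, i ∈ A} (fix an element i). For n = 258, k = 9: C(257, 8) = 422825581068000.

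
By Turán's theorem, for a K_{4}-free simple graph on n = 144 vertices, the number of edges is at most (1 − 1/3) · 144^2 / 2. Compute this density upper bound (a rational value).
Turán density bound = (2/3) · 144^2/2 = 6912

Turán's theorem: ex(n, K_{r+1}) is achieved by the complete r-partite Turán graph T(n, r) with parts as balanced as possible, and is at most (1 − 1/r) · n^2/2. For r = 3, n = 144: the density bound is (2/3) · 20736/2 = 6912. Since 3 ∣ 144, the Turán graph T(144, 3) has parts of equal size 48, and its edge count e(T(144, 3)) = 6912 attains the density bound exactly.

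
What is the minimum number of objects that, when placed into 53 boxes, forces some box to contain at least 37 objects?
n = (37 − 1)·53 + 1 = 1909

By the generalised pigeonhole principle, to guarantee some box contains ≥ r objects we need more than (r − 1) · k objects total. Threshold: n = (r − 1) · k + 1. With r = 37 and k = 53: n = 36 · 53 + 1 = 1908 + 1 = 1909. For n = 1908 = 36 · 53, we can put exactly 36 objects in every box, avoiding 37 in any single one — so 1909 is tight.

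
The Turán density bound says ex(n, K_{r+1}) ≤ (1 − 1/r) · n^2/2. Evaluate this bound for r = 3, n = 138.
Turán density bound = (2/3) · 138^2/2 = 6348

Turán's theorem: ex(n, K_{r+1}) is achieved by the complete r-partite Turán graph T(n, r) with parts as balanced as possible, and is at most (1 − 1/r) · n^2/2. For r = 3, n = 138: the density bound is (2/3) · 19044/2 = 6348. Since 3 ∣ 138, the Turán graph T(138, 3) has parts of equal size 46, and its edge count e(T(138, 3)) = 6348 attains the density bound exactly.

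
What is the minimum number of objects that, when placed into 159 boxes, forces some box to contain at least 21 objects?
n = (21 − 1)·159 + 1 = 3181

By the generalised pigeonhole principle, to guarantee some box contains ≥ r objects we need more than (r − 1) · k objects total. Threshold: n = (r − 1) · k + 1. With r = 21 and k = 159: n = 20 · 159 + 1 = 3180 + 1 = 3181. For n = 3180 = 20 · 159, we can put exactly 20 objects in every box, avoiding 21 in any single one — so 3181 is tight.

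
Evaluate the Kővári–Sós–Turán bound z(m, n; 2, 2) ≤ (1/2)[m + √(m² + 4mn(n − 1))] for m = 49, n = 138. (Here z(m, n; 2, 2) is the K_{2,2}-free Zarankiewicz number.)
z(49, 138; 2, 2) ≤ (1/2)[49 + √(49² + 4·49·138·137)] = (1/2)[49 + √3707977] = 987.3054

Kővári–Sós–Turán: let r_1, ..., r_49 be the row sums and z = Σ r_i the total number of 1s. Each pair of columns can share at most one row with both entries 1 (else a 2×2 all-ones block appears), so Σ_i C(r_i, 2) ≤ C(138, 2) = 9453. By convexity Σ_i C(r_i, 2) ≥ 49·C(z/49, 2) = z(z − 49)/(2·49), giving z² − 49z − 49·138·137 ≤ 0 and hence z ≤ (1/2)[49 + √(2401 + 4·926394)] = (1/2)[49 + √3707977] ≈ (1/2)(49 + 1925.6108) = 987.3054.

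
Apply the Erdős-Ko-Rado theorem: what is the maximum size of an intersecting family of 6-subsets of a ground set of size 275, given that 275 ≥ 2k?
max |F| = C(274, 5) = 12406061304

The Erdős-Ko-Rado theorem states: for n ≥ 2k, an intersecting family of k-subsets of an n-element set has size at most C(n − 1, k − 1), with equality for 'star' families {A ⊆ [n] : |A| = k, i ∈ A} (fix an element i). For n = 275, k = 6: C(274, 5) = 12406061304.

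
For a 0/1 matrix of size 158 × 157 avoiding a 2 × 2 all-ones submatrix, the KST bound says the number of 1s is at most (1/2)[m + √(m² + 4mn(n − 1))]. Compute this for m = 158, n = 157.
z(158, 157; 2, 2) ≤ (1/2)[158 + √(158² + 4·158·157·156)] = (1/2)[158 + √15503908] = 2047.7501

Kővári–Sós–Turán: let r_1, ..., r_158 be the row sums and z = Σ r_i the total number of 1s. Each pair of columns can share at most one row with both entries 1 (else a 2×2 all-ones block appears), so Σ_i C(r_i, 2) ≤ C(157, 2) = 12246. By convexity Σ_i C(r_i, 2) ≥ 158·C(z/158, 2) = z(z − 158)/(2·158), giving z² − 158z − 158·157·156 ≤ 0 and hence z ≤ (1/2)[158 + √(24964 + 4·3869736)] = (1/2)[158 + √15503908] ≈ (1/2)(158 + 3937.5002) = 2047.7501.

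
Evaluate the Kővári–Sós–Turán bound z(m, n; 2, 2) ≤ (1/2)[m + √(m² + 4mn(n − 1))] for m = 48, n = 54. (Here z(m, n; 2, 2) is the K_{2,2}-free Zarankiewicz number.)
z(48, 54; 2, 2) ≤ (1/2)[48 + √(48² + 4·48·54·53)] = (1/2)[48 + √551808] = 395.4189

Kővári–Sós–Turán: let r_1, ..., r_48 be the row sums and z = Σ r_i the total number of 1s. Each pair of columns can share at most one row with both entries 1 (else a 2×2 all-ones block appears), so Σ_i C(r_i, 2) ≤ C(54, 2) = 1431. By convexity Σ_i C(r_i, 2) ≥ 48·C(z/48, 2) = z(z − 48)/(2·48), giving z² − 48z − 48·54·53 ≤ 0 and hence z ≤ (1/2)[48 + √(2304 + 4·137376)] = (1/2)[48 + √551808] ≈ (1/2)(48 + 742.8378) = 395.4189.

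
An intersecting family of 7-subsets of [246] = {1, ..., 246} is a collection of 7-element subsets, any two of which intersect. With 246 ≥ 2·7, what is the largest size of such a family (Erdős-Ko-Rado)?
max |F| = C(245, 6) = 282405621960

The Erdős-Ko-Rado theorem states: for n ≥ 2k, an intersecting family of k-subsets of an n-element set has size at most C(n − 1, k − 1), with equality for 'star' families {A ⊆ [n] : |A| = k, i ∈ A} (fix an element i). For n = 246, k = 7: C(245, 6) = 282405621960.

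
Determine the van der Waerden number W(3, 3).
W(3, 3) = 27

This is a classical value, W(3, 3) = 27, established by combining an explicit 3-colouring of {1, ..., 26} with no monochromatic 3-AP (giving the lower bound W(3, 3) > 26) and a finite case analysis / exhaustive computer search showing every 3-colouring of {1, ..., 27} has such an AP.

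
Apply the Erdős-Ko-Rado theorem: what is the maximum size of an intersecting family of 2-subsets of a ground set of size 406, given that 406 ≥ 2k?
max |F| = C(405, 1) = 405

Erdős-Ko-Rado (1961): when n ≥ 2k, max |F| = C(n−1, k−1). The bound is attained by the star {A : i ∈ A} for any fixed i ∈ [n]. Here C(406−1, 2−1) = C(405, 1) = 405.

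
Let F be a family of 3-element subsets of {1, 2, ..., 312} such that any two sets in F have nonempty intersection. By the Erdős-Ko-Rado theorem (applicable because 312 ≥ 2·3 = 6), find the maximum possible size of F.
max |F| = C(311, 2) = 48205

Erdős-Ko-Rado (1961): when n ≥ 2k, max |F| = C(n−1, k−1). The bound is attained by the star {A : i ∈ A} for any fixed i ∈ [n]. Here C(312−1, 3−1) = C(311, 2) = 48205.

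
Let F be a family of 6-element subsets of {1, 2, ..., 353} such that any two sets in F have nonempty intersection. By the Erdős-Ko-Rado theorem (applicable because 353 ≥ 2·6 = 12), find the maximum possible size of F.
max |F| = C(352, 5) = 43766442720

Erdős-Ko-Rado (1961): when n ≥ 2k, max |F| = C(n−1, k−1). The bound is attained by the star {A : i ∈ A} for any fixed i ∈ [n]. Here C(353−1, 6−1) = C(352, 5) = 43766442720.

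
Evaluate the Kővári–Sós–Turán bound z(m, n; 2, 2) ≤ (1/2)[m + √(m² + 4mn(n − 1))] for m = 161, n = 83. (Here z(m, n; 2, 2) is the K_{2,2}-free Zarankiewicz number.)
z(161, 83; 2, 2) ≤ (1/2)[161 + √(161² + 4·161·83·82)] = (1/2)[161 + √4408985] = 1130.3792

Kővári–Sós–Turán: let r_1, ..., r_161 be the row sums and z = Σ r_i the total number of 1s. Each pair of columns can share at most one row with both entries 1 (else a 2×2 all-ones block appears), so Σ_i C(r_i, 2) ≤ C(83, 2) = 3403. By convexity Σ_i C(r_i, 2) ≥ 161·C(z/161, 2) = z(z − 161)/(2·161), giving z² − 161z − 161·83·82 ≤ 0 and hence z ≤ (1/2)[161 + √(25921 + 4·1095766)] = (1/2)[161 + √4408985] ≈ (1/2)(161 + 2099.7583) = 1130.3792.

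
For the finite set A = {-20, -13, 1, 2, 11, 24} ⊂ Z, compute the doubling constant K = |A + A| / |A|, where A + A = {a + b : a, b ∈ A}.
K = |A + A| / |A| = 20/6 = 10/3

Enumerate A + A = {a + b : a, b ∈ A}. With |A| = 6, there are |A|^2 = 36 ordered sum pairs; collecting distinct values, A + A = {-40, -33, -26, -19, -18, -12, -11, -9, -2, 2, 3, 4, 11, 12, 13, 22, 25, 26, 35, 48}, so |A + A| = 20. Thus K = 20/6 = 10/3. For comparison, the minimum possible |A + A| over all 6-element sets is 2·6 − 1 = 11 (so min K = 11/6), attained only by arithmetic progressions.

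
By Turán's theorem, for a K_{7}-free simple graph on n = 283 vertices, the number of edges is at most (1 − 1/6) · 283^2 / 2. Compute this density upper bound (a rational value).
Turán density bound = (5/6) · 283^2/2 = 400445/12 ≈ 33370.4167

Turán's theorem: ex(n, K_{r+1}) is achieved by the complete r-partite Turán graph T(n, r) with parts as balanced as possible, and is at most (1 − 1/r) · n^2/2. For r = 6, n = 283: the density bound is (5/6) · 80089/2 = 400445/12 ≈ 33370.4167. The integer-valued extremum is e(T(283, 6)) = 33370, which is strictly less than the density bound 400445/12 since 6 ∤ 283 (the parts of T(283, 6) cannot all be equal).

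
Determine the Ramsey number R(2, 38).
R(2, 38) = 38

R(2, k) = k for all k ≥ 2: in a 2-colouring of K_k, either some edge is red (a red K_2) or all edges are blue (a blue K_k). And K_{37} coloured all-blue has no blue K_38, so R(2, 38) > 37. Hence R(2, 38) = 38.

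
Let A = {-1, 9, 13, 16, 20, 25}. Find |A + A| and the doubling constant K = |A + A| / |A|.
K = |A + A| / |A| = 20/6 = 10/3

Enumerate A + A = {a + b : a, b ∈ A}. With |A| = 6, there are |A|^2 = 36 ordered sum pairs; collecting distinct values, A + A = {-2, 8, 12, 15, 18, 19, 22, 24, 25, 26, 29, 32, 33, 34, 36, 38, 40, 41, 45, 50}, so |A + A| = 20. Thus K = 20/6 = 10/3. For comparison, the minimum possible |A + A| over all 6-element sets is 2·6 − 1 = 11 (so min K = 11/6), attained only by arithmetic progressions.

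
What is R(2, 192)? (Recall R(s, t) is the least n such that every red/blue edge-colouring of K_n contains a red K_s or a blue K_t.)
R(2, 192) = 192

R(2, k) = k for all k ≥ 2: in a 2-colouring of K_k, either some edge is red (a red K_2) or all edges are blue (a blue K_k). And K_{191} coloured all-blue has no blue K_192, so R(2, 192) > 191. Hence R(2, 192) = 192.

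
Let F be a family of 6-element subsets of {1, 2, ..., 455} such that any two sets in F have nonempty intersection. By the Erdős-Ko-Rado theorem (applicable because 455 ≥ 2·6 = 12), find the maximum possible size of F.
max |F| = C(454, 5) = 157217287590

Erdős-Ko-Rado (1961): when n ≥ 2k, max |F| = C(n−1, k−1). The bound is attained by the star {A : i ∈ A} for any fixed i ∈ [n]. Here C(455−1, 6−1) = C(454, 5) = 157217287590.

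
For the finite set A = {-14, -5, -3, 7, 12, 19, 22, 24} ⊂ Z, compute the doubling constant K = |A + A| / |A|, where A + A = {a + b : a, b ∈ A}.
K = |A + A| / |A| = 32/8 = 4

Enumerate A + A = {a + b : a, b ∈ A}. With |A| = 8, there are |A|^2 = 64 ordered sum pairs; collecting distinct values, A + A = {-28, -19, -17, -10, -8, -7, -6, -2, 2, 4, 5, 7, 8, 9, 10, 14, 16, 17, 19, 21, 24, 26, 29, 31, 34, 36, 38, 41, 43, 44, 46, 48}, so |A + A| = 32. Thus K = 32/8 = 4. For comparison, the minimum possible |A + A| over all 8-element sets is 2·8 − 1 = 15 (so min K = 15/8), attained only by arithmetic progressions.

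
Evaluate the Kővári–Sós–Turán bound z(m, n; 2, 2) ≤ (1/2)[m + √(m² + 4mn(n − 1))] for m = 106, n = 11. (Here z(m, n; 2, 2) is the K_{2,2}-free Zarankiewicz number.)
z(106, 11; 2, 2) ≤ (1/2)[106 + √(106² + 4·106·11·10)] = (1/2)[106 + √57876] = 173.2872

Kővári–Sós–Turán: let r_1, ..., r_106 be the row sums and z = Σ r_i the total number of 1s. Each pair of columns can share at most one row with both entries 1 (else a 2×2 all-ones block appears), so Σ_i C(r_i, 2) ≤ C(11, 2) = 55. By convexity Σ_i C(r_i, 2) ≥ 106·C(z/106, 2) = z(z − 106)/(2·106), giving z² − 106z − 106·11·10 ≤ 0 and hence z ≤ (1/2)[106 + √(11236 + 4·11660)] = (1/2)[106 + √57876] ≈ (1/2)(106 + 240.5743) = 173.2872.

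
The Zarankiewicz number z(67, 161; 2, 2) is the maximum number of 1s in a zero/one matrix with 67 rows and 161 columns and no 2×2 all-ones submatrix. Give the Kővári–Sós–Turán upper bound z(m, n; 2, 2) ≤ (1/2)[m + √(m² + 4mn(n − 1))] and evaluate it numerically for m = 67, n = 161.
z(67, 161; 2, 2) ≤ (1/2)[67 + √(67² + 4·67·161·160)] = (1/2)[67 + √6908169] = 1347.6698

Kővári–Sós–Turán: let r_1, ..., r_67 be the row sums and z = Σ r_i the total number of 1s. Each pair of columns can share at most one row with both entries 1 (else a 2×2 all-ones block appears), so Σ_i C(r_i, 2) ≤ C(161, 2) = 12880. By convexity Σ_i C(r_i, 2) ≥ 67·C(z/67, 2) = z(z − 67)/(2·67), giving z² − 67z − 67·161·160 ≤ 0 and hence z ≤ (1/2)[67 + √(4489 + 4·1725920)] = (1/2)[67 + √6908169] ≈ (1/2)(67 + 2628.3396) = 1347.6698.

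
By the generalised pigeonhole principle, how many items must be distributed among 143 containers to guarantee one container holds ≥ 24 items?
n = (24 − 1)·143 + 1 = 3290

By the generalised pigeonhole principle, to guarantee some box contains ≥ r objects we need more than (r − 1) · k objects total. Threshold: n = (r − 1) · k + 1. With r = 24 and k = 143: n = 23 · 143 + 1 = 3289 + 1 = 3290. For n = 3289 = 23 · 143, we can put exactly 23 objects in every box, avoiding 24 in any single one — so 3290 is tight.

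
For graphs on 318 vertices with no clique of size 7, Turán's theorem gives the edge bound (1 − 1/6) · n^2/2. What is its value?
Turán density bound = (5/6) · 318^2/2 = 42135

Turán's theorem: ex(n, K_{r+1}) is achieved by the complete r-partite Turán graph T(n, r) with parts as balanced as possible, and is at most (1 − 1/r) · n^2/2. For r = 6, n = 318: the density bound is (5/6) · 101124/2 = 42135. Since 6 ∣ 318, the Turán graph T(318, 6) has parts of equal size 53, and its edge count e(T(318, 6)) = 42135 attains the density bound exactly.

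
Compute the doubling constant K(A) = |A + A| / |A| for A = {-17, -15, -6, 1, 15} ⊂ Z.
K = |A + A| / |A| = 15/5 = 3

Enumerate A + A = {a + b : a, b ∈ A}. With |A| = 5, there are |A|^2 = 25 ordered sum pairs; collecting distinct values, A + A = {-34, -32, -30, -23, -21, -16, -14, -12, -5, -2, 0, 2, 9, 16, 30}, so |A + A| = 15. Thus K = 15/5 = 3. For comparison, the minimum possible |A + A| over all 5-element sets is 2·5 − 1 = 9 (so min K = 9/5), attained only by arithmetic progressions.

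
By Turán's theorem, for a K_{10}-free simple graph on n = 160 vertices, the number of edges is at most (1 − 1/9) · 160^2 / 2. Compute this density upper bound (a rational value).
Turán density bound = (8/9) · 160^2/2 = 102400/9 ≈ 11377.7778

Turán's theorem: ex(n, K_{r+1}) is achieved by the complete r-partite Turán graph T(n, r) with parts as balanced as possible, and is at most (1 − 1/r) · n^2/2. For r = 9, n = 160: the density bound is (8/9) · 25600/2 = 102400/9 ≈ 11377.7778. The integer-valued extremum is e(T(160, 9)) = 11377, which is strictly less than the density bound 102400/9 since 9 ∤ 160 (the parts of T(160, 9) cannot all be equal).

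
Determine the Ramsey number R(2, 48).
R(2, 48) = 48

R(2, k) = k for all k ≥ 2: in a 2-colouring of K_k, either some edge is red (a red K_2) or all edges are blue (a blue K_k). And K_{47} coloured all-blue has no blue K_48, so R(2, 48) > 47. Hence R(2, 48) = 48.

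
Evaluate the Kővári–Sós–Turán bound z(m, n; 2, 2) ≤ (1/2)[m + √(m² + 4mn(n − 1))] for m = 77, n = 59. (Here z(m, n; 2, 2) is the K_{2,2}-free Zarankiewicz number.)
z(77, 59; 2, 2) ≤ (1/2)[77 + √(77² + 4·77·59·58)] = (1/2)[77 + √1059905] = 553.2584

Kővári–Sós–Turán: let r_1, ..., r_77 be the row sums and z = Σ r_i the total number of 1s. Each pair of columns can share at most one row with both entries 1 (else a 2×2 all-ones block appears), so Σ_i C(r_i, 2) ≤ C(59, 2) = 1711. By convexity Σ_i C(r_i, 2) ≥ 77·C(z/77, 2) = z(z − 77)/(2·77), giving z² − 77z − 77·59·58 ≤ 0 and hence z ≤ (1/2)[77 + √(5929 + 4·263494)] = (1/2)[77 + √1059905] ≈ (1/2)(77 + 1029.5169) = 553.2584.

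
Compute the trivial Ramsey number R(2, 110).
R(2, 110) = 110

R(2, k) = k for all k ≥ 2: in a 2-colouring of K_k, either some edge is red (a red K_2) or all edges are blue (a blue K_k). And K_{109} coloured all-blue has no blue K_110, so R(2, 110) > 109. Hence R(2, 110) = 110.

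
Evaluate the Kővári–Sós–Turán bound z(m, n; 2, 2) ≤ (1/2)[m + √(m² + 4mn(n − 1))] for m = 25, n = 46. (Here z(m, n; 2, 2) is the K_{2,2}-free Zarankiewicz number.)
z(25, 46; 2, 2) ≤ (1/2)[25 + √(25² + 4·25·46·45)] = (1/2)[25 + √207625] = 240.3294

Kővári–Sós–Turán: let r_1, ..., r_25 be the row sums and z = Σ r_i the total number of 1s. Each pair of columns can share at most one row with both entries 1 (else a 2×2 all-ones block appears), so Σ_i C(r_i, 2) ≤ C(46, 2) = 1035. By convexity Σ_i C(r_i, 2) ≥ 25·C(z/25, 2) = z(z − 25)/(2·25), giving z² − 25z − 25·46·45 ≤ 0 and hence z ≤ (1/2)[25 + √(625 + 4·51750)] = (1/2)[25 + √207625] ≈ (1/2)(25 + 455.6589) = 240.3294.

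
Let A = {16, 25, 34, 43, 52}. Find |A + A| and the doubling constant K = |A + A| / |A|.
K = |A + A| / |A| = 9/5

Enumerate A + A = {a + b : a, b ∈ A}. With |A| = 5, there are |A|^2 = 25 ordered sum pairs; collecting distinct values, A + A = {32, 41, 50, 59, 68, 77, 86, 95, 104}, so |A + A| = 9. Thus K = 9/5. Here |A + A| = 2|A| − 1 = 9, the minimum possible — so K = 9/5 is minimal, which holds iff A is an arithmetic progression.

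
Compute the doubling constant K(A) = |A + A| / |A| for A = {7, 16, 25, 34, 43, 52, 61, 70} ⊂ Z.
K = |A + A| / |A| = 15/8

Enumerate A + A = {a + b : a, b ∈ A}. With |A| = 8, there are |A|^2 = 64 ordered sum pairs; collecting distinct values, A + A = {14, 23, 32, 41, 50, 59, 68, 77, 86, 95, 104, 113, 122, 131, 140}, so |A + A| = 15. Thus K = 15/8. Here |A + A| = 2|A| − 1 = 15, the minimum possible — so K = 15/8 is minimal, which holds iff A is an arithmetic progression.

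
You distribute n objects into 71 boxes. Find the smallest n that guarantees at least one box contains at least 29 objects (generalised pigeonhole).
n = (29 − 1)·71 + 1 = 1989

By the generalised pigeonhole principle, to guarantee some box contains ≥ r objects we need more than (r − 1) · k objects total. Threshold: n = (r − 1) · k + 1. With r = 29 and k = 71: n = 28 · 71 + 1 = 1988 + 1 = 1989. For n = 1988 = 28 · 71, we can put exactly 28 objects in every box, avoiding 29 in any single one — so 1989 is tight.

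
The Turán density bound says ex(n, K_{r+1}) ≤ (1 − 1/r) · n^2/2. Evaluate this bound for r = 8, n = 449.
Turán density bound = (7/8) · 449^2/2 = 1411207/16 ≈ 88200.4375

Turán's theorem: ex(n, K_{r+1}) is achieved by the complete r-partite Turán graph T(n, r) with parts as balanced as possible, and is at most (1 − 1/r) · n^2/2. For r = 8, n = 449: the density bound is (7/8) · 201601/2 = 1411207/16 ≈ 88200.4375. The integer-valued extremum is e(T(449, 8)) = 88200, which is strictly less than the density bound 1411207/16 since 8 ∤ 449 (the parts of T(449, 8) cannot all be equal).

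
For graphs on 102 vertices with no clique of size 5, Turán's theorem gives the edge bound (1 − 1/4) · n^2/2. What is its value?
Turán density bound = (3/4) · 102^2/2 = 7803/2 ≈ 3901.5

Turán's theorem: ex(n, K_{r+1}) is achieved by the complete r-partite Turán graph T(n, r) with parts as balanced as possible, and is at most (1 − 1/r) · n^2/2. For r = 4, n = 102: the density bound is (3/4) · 10404/2 = 7803/2 ≈ 3901.5. The integer-valued extremum is e(T(102, 4)) = 3901, which is strictly less than the density bound 7803/2 since 4 ∤ 102 (the parts of T(102, 4) cannot all be equal).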